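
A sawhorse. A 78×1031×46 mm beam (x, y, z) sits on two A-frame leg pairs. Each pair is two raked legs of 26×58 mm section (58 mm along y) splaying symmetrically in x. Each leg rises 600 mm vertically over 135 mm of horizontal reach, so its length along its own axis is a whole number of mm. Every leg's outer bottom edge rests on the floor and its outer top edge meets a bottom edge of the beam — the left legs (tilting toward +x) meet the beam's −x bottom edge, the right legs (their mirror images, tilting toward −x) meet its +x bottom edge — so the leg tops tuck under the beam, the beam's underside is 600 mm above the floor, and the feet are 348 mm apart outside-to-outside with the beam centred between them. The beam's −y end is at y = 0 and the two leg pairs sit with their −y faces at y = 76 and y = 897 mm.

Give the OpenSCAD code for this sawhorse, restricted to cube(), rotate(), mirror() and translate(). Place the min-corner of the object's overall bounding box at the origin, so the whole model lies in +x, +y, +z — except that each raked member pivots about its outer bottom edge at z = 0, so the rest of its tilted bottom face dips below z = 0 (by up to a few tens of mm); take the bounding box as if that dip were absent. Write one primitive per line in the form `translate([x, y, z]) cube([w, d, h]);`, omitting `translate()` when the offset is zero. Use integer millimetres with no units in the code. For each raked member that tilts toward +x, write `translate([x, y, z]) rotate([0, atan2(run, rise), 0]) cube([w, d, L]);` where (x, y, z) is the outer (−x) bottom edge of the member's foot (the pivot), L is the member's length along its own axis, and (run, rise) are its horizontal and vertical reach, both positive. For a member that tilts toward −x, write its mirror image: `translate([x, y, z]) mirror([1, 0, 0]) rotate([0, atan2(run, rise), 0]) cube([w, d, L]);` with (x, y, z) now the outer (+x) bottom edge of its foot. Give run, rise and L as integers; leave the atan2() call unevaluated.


translate([135, 0, 600]) cube([78, 1031, 46]);
translate([0, 76, 0]) rotate([0, atan2(135, 600), 0]) cube([26, 58, 615]);
translate([348, 76, 0]) mirror([1, 0, 0]) rotate([0, atan2(135, 600), 0]) cube([26, 58, 615]);
translate([0, 897, 0]) rotate([0, atan2(135, 600), 0]) cube([26, 58, 615]);
translate([348, 897, 0]) mirror([1, 0, 0]) rotate([0, atan2(135, 600), 0]) cube([26, 58, 615]);


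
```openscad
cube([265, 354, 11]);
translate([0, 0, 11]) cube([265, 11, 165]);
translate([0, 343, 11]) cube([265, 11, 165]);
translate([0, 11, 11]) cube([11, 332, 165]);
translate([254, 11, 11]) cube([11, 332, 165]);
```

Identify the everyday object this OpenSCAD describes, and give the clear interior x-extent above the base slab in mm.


An open box. The internal width is 243 mm.

A 265×354 base slab with four walls standing on it — an open box. The base is 265 mm wide and the walls are 11 mm thick, so the internal width is 265 − 2 × 11 = 243 mm.


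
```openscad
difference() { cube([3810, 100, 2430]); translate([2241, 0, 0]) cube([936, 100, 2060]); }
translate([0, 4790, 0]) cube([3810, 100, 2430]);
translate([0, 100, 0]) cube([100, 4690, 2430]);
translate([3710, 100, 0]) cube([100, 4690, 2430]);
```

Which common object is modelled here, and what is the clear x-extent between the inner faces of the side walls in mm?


A single room. The interior width is 3610 mm.

Four walls enclosing a rectangle with a door in the front wall — a room. Outside width 3810 minus two 100 mm walls gives 3610 mm.


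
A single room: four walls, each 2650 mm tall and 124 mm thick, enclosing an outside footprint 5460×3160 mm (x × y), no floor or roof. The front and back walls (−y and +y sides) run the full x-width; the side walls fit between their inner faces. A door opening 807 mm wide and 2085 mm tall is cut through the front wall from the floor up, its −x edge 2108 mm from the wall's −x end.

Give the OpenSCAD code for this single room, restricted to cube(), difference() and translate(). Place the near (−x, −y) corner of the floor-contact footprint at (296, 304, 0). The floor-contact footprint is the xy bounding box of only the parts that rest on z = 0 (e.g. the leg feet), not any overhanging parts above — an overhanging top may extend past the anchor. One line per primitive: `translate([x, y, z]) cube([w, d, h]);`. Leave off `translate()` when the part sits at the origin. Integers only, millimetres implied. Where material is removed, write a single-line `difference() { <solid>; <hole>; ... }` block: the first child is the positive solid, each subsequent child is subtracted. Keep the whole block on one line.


difference() { translate([296, 304, 0]) cube([5460, 124, 2650]); translate([2404, 304, 0]) cube([807, 124, 2085]); }
translate([296, 3340, 0]) cube([5460, 124, 2650]);
translate([296, 428, 0]) cube([124, 2912, 2650]);
translate([5632, 428, 0]) cube([124, 2912, 2650]);


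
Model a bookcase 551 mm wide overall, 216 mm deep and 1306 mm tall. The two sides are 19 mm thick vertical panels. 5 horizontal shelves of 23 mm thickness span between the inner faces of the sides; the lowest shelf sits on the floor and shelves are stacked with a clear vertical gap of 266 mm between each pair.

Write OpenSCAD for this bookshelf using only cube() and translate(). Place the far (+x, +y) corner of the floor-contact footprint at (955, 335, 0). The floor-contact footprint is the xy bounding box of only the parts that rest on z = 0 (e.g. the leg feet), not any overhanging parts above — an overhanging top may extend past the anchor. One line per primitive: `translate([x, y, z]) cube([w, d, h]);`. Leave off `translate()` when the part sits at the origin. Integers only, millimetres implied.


translate([404, 119, 0]) cube([19, 216, 1306]);
translate([936, 119, 0]) cube([19, 216, 1306]);
translate([423, 119, 0]) cube([513, 216, 23]);
translate([423, 119, 289]) cube([513, 216, 23]);
translate([423, 119, 578]) cube([513, 216, 23]);
translate([423, 119, 867]) cube([513, 216, 23]);
translate([423, 119, 1156]) cube([513, 216, 23]);


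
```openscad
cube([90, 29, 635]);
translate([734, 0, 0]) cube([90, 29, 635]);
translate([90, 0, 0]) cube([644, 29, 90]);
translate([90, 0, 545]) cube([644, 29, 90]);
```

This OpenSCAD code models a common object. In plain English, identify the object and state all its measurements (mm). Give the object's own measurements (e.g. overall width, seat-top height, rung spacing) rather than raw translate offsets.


A rectangular picture frame lying in the x–z plane (depth along y). The opening is 644 mm wide (x) by 455 mm tall (z), surrounded by a border 90 mm wide on all four sides. The frame is 29 mm deep and is made of two full-height vertical stiles with two horizontal rails fitted between them.


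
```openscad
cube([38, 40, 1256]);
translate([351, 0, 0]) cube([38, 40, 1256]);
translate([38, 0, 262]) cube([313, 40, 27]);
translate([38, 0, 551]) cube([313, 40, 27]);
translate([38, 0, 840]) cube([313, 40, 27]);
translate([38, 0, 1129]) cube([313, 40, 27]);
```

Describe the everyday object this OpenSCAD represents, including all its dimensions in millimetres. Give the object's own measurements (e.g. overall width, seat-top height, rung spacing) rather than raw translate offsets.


A straight ladder. Two 38×40 mm vertical rails, 1256 mm tall, stand 389 mm apart (outside-to-outside) with their front faces coplanar on the −y side. 4 rungs, each 40 mm deep and 27 mm tall, span between the inner faces of the rails, front faces flush with the rails. The lowest rung's underside is at z = 262 mm and rungs are spaced 289 mm apart (underside to underside).


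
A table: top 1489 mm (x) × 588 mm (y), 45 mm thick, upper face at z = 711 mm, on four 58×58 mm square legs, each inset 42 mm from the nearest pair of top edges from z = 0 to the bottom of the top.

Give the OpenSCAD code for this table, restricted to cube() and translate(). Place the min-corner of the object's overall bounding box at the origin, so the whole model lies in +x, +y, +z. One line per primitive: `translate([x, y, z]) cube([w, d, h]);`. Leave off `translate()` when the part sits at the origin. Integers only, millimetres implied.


translate([0, 0, 666]) cube([1489, 588, 45]);
translate([42, 42, 0]) cube([58, 58, 666]);
translate([1389, 42, 0]) cube([58, 58, 666]);
translate([42, 488, 0]) cube([58, 58, 666]);
translate([1389, 488, 0]) cube([58, 58, 666]);


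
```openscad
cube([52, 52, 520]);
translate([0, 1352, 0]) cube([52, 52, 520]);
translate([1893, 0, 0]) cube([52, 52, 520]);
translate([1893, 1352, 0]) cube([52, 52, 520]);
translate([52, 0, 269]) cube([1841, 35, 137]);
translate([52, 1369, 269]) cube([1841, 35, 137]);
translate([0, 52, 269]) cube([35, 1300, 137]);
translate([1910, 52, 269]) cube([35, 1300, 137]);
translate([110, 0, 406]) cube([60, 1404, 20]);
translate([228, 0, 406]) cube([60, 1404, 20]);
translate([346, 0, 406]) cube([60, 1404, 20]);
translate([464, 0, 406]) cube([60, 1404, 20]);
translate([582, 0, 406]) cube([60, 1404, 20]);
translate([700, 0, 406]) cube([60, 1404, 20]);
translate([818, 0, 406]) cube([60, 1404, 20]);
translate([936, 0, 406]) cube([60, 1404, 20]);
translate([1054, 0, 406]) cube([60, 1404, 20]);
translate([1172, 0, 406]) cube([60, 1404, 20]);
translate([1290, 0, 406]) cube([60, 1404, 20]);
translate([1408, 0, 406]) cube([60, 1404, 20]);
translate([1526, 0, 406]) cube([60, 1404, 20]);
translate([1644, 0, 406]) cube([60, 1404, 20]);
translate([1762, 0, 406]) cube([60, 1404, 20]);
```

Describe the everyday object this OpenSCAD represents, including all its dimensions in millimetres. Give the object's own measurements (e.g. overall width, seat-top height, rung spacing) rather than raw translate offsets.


A bed frame 1945 mm long (x) by 1404 mm wide (y). Four 52×52 mm corner posts, 520 mm tall, at the corners of the footprint. Four rails of 35 mm thickness and 137 mm height run between adjacent posts with their undersides at z = 269 mm, their outer faces flush with the outside of the frame (the two x-running rails run between the posts' inner faces; the two y-running rails run between the posts' inner faces). 15 slats, each 60 mm wide (x) and 20 mm thick, lie across the top of the two x-running rails, running the full 1404 mm width of the frame in y; along x they sit between the end posts with a 58 mm gap after the −x posts and between neighbouring slats, leaving 71 mm before the +x posts.


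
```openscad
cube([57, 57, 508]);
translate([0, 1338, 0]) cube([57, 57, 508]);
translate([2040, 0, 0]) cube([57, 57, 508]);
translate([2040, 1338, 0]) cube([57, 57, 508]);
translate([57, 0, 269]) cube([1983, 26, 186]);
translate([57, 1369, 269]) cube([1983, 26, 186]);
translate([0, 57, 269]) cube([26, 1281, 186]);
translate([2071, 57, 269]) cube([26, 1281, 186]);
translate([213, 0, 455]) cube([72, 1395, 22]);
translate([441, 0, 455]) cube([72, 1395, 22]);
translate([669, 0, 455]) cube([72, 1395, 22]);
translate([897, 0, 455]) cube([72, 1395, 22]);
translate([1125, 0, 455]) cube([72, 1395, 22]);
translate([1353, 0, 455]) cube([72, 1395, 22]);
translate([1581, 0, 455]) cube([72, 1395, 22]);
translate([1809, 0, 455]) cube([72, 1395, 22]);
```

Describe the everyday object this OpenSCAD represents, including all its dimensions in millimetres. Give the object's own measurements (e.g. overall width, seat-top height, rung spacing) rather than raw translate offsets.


A bed frame 2097 mm long (x) by 1395 mm wide (y). Four 57×57 mm corner posts, 508 mm tall, at the corners of the footprint. Four rails of 26 mm thickness and 186 mm height run between adjacent posts with their undersides at z = 269 mm, their outer faces flush with the outside of the frame (the two x-running rails run between the posts' inner faces; the two y-running rails run between the posts' inner faces). 8 slats, each 72 mm wide (x) and 22 mm thick, lie across the top of the two x-running rails, running the full 1395 mm width of the frame in y; along x they sit between the end posts with a 156 mm gap after the −x posts and between neighbouring slats, leaving 159 mm before the +x posts.


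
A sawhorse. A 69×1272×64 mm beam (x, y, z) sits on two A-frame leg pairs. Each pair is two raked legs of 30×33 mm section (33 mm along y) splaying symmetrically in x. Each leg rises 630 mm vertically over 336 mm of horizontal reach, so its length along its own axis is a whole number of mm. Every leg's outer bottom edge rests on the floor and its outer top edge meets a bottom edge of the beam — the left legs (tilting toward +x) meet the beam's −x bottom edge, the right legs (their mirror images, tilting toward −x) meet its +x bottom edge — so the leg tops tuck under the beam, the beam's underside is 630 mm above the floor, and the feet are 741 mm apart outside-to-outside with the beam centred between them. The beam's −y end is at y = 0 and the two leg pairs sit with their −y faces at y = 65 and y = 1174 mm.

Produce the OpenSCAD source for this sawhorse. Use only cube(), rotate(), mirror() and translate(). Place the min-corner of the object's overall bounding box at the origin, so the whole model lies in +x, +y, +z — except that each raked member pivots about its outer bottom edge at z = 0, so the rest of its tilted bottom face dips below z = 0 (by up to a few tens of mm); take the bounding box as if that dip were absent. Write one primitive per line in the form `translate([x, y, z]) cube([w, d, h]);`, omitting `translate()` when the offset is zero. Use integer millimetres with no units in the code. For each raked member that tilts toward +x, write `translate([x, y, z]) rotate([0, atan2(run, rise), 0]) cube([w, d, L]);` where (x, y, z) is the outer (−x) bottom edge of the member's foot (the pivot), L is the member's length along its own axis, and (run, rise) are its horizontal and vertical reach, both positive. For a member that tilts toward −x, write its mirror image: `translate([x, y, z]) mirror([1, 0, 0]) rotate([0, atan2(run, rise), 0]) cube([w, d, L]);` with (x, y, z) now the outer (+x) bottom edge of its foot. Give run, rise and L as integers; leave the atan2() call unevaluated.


// leg length = √(336² + 630²) = 714
// right-leg outer foot x = 2·336 + 69 = 741
// beam min-corner = (336, 0, 630)
translate([336, 0, 630]) cube([69, 1272, 64]);
translate([0, 65, 0]) rotate([0, atan2(336, 630), 0]) cube([30, 33, 714]);
translate([741, 65, 0]) mirror([1, 0, 0]) rotate([0, atan2(336, 630), 0]) cube([30, 33, 714]);
translate([0, 1174, 0]) rotate([0, atan2(336, 630), 0]) cube([30, 33, 714]);
translate([741, 1174, 0]) mirror([1, 0, 0]) rotate([0, atan2(336, 630), 0]) cube([30, 33, 714]);


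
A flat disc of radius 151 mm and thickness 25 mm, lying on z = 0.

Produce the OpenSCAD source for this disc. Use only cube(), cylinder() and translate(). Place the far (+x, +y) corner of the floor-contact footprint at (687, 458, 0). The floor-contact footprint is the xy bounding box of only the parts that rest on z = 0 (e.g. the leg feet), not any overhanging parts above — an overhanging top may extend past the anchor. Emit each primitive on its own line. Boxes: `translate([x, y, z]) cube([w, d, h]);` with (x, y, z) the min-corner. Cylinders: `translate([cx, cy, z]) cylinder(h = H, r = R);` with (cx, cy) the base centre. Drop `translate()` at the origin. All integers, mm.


translate([536, 307, 0]) cylinder(h = 25, r = 151);


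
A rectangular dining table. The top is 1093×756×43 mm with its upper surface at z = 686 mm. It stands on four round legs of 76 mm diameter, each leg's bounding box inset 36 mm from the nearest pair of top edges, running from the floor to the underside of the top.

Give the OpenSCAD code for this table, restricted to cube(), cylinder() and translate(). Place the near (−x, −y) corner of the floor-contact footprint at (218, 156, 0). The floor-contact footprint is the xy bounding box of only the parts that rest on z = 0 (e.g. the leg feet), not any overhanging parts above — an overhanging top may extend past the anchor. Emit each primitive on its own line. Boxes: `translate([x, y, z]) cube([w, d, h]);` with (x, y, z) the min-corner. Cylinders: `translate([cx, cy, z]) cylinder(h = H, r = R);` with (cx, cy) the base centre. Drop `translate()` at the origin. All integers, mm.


translate([182, 120, 643]) cube([1093, 756, 43]);
translate([256, 194, 0]) cylinder(h = 643, r = 38);
translate([1201, 194, 0]) cylinder(h = 643, r = 38);
translate([256, 802, 0]) cylinder(h = 643, r = 38);
translate([1201, 802, 0]) cylinder(h = 643, r = 38);


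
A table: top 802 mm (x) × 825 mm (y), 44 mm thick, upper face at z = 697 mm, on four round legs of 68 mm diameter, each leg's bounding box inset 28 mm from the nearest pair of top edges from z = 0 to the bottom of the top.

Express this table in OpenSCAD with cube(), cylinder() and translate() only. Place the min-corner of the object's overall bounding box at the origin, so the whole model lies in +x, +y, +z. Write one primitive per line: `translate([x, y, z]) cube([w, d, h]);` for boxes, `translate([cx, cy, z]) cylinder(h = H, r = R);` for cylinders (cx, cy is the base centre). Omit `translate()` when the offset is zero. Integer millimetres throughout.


// leg_h = 697 - 44 = 653
translate([0, 0, 653]) cube([802, 825, 44]);
translate([62, 62, 0]) cylinder(h = 653, r = 34);
translate([740, 62, 0]) cylinder(h = 653, r = 34);
translate([62, 763, 0]) cylinder(h = 653, r = 34);
translate([740, 763, 0]) cylinder(h = 653, r = 34);


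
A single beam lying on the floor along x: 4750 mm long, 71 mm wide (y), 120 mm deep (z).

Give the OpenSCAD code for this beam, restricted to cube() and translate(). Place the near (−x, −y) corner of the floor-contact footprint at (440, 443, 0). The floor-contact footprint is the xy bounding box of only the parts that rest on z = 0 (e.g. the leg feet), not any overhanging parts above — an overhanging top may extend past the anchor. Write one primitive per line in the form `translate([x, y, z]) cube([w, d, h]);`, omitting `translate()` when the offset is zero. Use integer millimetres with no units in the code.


translate([440, 443, 0]) cube([4750, 71, 120]);


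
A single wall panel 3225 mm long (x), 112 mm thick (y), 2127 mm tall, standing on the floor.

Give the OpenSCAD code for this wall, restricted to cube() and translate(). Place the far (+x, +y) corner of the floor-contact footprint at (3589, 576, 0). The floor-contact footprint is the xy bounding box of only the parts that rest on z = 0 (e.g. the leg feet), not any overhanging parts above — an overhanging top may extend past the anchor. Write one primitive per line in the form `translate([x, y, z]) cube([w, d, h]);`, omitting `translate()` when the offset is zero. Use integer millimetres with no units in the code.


translate([364, 464, 0]) cube([3225, 112, 2127]);


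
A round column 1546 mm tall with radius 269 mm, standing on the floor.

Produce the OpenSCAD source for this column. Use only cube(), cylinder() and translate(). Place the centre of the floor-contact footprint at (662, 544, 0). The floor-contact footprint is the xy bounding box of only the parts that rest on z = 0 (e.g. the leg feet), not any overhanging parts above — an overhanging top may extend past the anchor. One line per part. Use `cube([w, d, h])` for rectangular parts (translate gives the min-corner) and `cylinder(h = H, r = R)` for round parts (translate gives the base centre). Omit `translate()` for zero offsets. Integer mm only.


translate([662, 544, 0]) cylinder(h = 1546, r = 269);


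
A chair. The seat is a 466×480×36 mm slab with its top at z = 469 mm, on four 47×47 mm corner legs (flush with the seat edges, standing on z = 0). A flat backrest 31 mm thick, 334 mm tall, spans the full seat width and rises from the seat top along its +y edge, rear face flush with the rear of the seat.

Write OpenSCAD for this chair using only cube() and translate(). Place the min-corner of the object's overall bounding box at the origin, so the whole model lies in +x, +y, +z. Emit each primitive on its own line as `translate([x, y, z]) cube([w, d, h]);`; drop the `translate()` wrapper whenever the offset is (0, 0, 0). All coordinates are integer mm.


translate([0, 0, 433]) cube([466, 480, 36]);
cube([47, 47, 433]);
translate([419, 0, 0]) cube([47, 47, 433]);
translate([0, 433, 0]) cube([47, 47, 433]);
translate([419, 433, 0]) cube([47, 47, 433]);
translate([0, 449, 469]) cube([466, 31, 334]);


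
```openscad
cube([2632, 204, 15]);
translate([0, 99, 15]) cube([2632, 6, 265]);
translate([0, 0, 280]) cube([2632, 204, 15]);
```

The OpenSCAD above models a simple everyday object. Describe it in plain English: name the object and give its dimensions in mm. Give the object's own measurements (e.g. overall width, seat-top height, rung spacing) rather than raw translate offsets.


An I-beam lying along x, 2632 mm long. Overall section height 295 mm. Two flanges 204 mm wide (y) and 15 mm thick, one on the floor and one at the top; a web 6 mm thick runs between them, centred on the flange width.


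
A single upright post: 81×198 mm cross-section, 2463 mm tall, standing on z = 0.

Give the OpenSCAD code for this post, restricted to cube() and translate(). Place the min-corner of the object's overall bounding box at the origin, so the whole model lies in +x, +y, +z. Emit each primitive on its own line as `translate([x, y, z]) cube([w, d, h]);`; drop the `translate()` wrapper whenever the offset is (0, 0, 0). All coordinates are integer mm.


cube([81, 198, 2463]);


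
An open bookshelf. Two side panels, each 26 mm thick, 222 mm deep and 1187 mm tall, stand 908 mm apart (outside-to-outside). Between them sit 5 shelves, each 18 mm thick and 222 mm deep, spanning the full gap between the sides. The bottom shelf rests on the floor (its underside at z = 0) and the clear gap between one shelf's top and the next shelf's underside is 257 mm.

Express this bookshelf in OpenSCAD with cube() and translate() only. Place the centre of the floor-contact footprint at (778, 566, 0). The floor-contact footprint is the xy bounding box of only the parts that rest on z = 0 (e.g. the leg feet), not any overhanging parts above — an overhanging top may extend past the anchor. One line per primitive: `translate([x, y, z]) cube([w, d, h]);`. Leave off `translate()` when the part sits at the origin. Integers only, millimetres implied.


translate([324, 455, 0]) cube([26, 222, 1187]);
translate([1206, 455, 0]) cube([26, 222, 1187]);
translate([350, 455, 0]) cube([856, 222, 18]);
translate([350, 455, 275]) cube([856, 222, 18]);
translate([350, 455, 550]) cube([856, 222, 18]);
translate([350, 455, 825]) cube([856, 222, 18]);
translate([350, 455, 1100]) cube([856, 222, 18]);


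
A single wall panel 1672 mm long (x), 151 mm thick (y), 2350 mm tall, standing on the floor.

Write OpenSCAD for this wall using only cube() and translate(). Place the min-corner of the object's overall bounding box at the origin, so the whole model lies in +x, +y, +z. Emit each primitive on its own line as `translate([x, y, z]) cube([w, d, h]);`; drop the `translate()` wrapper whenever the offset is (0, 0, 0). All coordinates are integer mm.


cube([1672, 151, 2350]);


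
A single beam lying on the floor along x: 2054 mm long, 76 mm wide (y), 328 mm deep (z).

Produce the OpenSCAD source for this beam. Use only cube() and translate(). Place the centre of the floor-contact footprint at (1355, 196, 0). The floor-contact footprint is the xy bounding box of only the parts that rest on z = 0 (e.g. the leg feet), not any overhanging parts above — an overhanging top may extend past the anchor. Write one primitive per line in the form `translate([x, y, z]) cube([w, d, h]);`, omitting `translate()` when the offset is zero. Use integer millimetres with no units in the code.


translate([328, 158, 0]) cube([2054, 76, 328]);


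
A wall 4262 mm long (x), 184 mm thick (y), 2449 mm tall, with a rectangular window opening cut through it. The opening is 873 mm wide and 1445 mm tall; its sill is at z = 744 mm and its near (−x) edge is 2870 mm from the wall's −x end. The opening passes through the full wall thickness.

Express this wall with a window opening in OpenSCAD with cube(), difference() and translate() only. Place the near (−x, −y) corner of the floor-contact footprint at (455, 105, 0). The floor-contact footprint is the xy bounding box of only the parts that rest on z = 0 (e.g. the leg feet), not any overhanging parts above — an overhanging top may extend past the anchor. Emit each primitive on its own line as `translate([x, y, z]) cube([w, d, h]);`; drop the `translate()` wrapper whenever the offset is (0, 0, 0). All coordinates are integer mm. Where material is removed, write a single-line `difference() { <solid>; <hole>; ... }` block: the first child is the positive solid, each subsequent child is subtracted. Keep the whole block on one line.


difference() { translate([455, 105, 0]) cube([4262, 184, 2449]); translate([3325, 105, 744]) cube([873, 184, 1445]); }


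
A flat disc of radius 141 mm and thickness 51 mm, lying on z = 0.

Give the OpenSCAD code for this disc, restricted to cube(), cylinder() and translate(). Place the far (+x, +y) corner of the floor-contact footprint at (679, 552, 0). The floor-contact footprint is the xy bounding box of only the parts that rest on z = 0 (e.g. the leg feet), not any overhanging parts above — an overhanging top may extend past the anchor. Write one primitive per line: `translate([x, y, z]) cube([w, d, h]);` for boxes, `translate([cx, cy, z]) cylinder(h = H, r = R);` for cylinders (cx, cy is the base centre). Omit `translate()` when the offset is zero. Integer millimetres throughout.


translate([538, 411, 0]) cylinder(h = 51, r = 141);


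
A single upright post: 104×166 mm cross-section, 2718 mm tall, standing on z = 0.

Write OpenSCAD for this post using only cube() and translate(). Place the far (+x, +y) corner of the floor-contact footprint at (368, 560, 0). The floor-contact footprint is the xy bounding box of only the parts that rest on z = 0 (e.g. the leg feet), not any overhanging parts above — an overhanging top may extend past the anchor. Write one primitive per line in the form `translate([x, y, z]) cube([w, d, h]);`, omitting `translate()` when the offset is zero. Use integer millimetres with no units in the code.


translate([264, 394, 0]) cube([104, 166, 2718]);


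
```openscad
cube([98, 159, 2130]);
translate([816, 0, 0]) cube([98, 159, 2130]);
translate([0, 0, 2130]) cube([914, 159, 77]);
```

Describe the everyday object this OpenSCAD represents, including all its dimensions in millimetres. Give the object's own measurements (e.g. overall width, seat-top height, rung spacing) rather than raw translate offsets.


A door frame. The clear opening is 718 mm wide and 2130 mm high. Two 98 mm wide jambs, 159 mm deep, stand either side of the opening from the floor to the top of the opening. A 77 mm thick head sits across the top of both jambs, spanning the full outside width of the frame.


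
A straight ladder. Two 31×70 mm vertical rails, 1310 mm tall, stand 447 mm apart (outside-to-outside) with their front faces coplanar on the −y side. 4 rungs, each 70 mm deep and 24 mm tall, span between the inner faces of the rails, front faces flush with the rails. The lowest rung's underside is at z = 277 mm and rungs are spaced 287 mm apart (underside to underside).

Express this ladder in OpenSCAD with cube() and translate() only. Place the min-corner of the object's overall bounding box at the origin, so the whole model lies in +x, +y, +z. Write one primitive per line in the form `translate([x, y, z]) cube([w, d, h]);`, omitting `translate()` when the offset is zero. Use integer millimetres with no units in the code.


cube([31, 70, 1310]);
translate([416, 0, 0]) cube([31, 70, 1310]);
translate([31, 0, 277]) cube([385, 70, 24]);
translate([31, 0, 564]) cube([385, 70, 24]);
translate([31, 0, 851]) cube([385, 70, 24]);
translate([31, 0, 1138]) cube([385, 70, 24]);


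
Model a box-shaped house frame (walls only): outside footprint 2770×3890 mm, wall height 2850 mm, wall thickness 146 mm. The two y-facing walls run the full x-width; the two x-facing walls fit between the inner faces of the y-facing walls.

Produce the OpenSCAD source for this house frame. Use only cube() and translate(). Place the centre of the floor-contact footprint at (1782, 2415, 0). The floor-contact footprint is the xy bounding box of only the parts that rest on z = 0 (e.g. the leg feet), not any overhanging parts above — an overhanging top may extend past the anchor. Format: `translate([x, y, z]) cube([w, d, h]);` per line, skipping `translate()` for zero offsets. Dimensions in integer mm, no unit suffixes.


translate([397, 470, 0]) cube([2770, 146, 2850]);
translate([397, 4214, 0]) cube([2770, 146, 2850]);
translate([397, 616, 0]) cube([146, 3598, 2850]);
translate([3021, 616, 0]) cube([146, 3598, 2850]);


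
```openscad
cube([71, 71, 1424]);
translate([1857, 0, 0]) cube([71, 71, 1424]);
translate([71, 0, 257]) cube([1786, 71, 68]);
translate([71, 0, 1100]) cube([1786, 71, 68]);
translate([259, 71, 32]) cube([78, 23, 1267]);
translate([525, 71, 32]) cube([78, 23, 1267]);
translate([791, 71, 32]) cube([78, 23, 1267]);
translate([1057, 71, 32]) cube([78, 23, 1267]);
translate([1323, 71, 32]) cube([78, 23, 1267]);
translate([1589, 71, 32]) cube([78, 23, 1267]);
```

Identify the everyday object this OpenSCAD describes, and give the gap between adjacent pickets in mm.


A fence section. The picket gap is 188 mm.

Two posts, two rails, 6 pickets — a fence section. Span 1786 mm holds 6 pickets of 78 mm with 7 equal gaps: ⌊(1786 − 6·78) / 7⌋ = 188 mm.


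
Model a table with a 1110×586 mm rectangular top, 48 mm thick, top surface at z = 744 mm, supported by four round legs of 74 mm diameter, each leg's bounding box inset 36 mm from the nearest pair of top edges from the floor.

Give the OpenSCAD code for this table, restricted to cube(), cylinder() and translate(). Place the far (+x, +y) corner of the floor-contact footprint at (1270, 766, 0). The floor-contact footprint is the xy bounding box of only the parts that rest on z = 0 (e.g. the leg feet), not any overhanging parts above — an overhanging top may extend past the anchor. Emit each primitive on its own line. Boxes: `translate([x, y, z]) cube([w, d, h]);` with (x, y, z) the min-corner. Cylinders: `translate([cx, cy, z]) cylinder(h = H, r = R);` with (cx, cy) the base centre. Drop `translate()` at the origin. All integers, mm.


translate([196, 216, 696]) cube([1110, 586, 48]);
translate([269, 289, 0]) cylinder(h = 696, r = 37);
translate([1233, 289, 0]) cylinder(h = 696, r = 37);
translate([269, 729, 0]) cylinder(h = 696, r = 37);
translate([1233, 729, 0]) cylinder(h = 696, r = 37);


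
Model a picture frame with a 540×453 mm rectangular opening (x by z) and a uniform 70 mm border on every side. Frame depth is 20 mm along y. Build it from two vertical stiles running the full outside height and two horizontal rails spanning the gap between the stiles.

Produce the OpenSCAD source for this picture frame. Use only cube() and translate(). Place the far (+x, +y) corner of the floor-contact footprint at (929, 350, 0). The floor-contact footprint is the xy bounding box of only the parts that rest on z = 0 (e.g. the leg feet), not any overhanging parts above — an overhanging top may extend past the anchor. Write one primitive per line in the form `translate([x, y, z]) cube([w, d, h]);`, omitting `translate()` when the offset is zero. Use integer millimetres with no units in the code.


translate([249, 330, 0]) cube([70, 20, 593]);
translate([859, 330, 0]) cube([70, 20, 593]);
translate([319, 330, 0]) cube([540, 20, 70]);
translate([319, 330, 523]) cube([540, 20, 70]);


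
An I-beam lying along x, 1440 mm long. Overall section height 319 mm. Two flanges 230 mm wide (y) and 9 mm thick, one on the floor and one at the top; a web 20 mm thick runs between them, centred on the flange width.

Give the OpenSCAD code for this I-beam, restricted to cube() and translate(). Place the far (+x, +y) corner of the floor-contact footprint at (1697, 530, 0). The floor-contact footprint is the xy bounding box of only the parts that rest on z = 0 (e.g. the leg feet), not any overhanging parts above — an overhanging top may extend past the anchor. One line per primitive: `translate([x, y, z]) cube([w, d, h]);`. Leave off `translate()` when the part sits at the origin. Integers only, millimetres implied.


translate([257, 300, 0]) cube([1440, 230, 9]);
translate([257, 405, 9]) cube([1440, 20, 301]);
translate([257, 300, 310]) cube([1440, 230, 9]);


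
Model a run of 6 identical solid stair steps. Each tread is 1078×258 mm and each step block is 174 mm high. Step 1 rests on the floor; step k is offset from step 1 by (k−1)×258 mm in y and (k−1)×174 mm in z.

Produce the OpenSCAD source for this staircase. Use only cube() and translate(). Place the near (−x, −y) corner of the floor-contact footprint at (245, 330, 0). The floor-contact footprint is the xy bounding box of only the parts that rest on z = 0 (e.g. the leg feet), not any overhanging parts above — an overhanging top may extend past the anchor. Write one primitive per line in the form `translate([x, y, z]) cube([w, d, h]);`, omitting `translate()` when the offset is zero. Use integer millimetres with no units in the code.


translate([245, 330, 0]) cube([1078, 258, 174]);
translate([245, 588, 174]) cube([1078, 258, 174]);
translate([245, 846, 348]) cube([1078, 258, 174]);
translate([245, 1104, 522]) cube([1078, 258, 174]);
translate([245, 1362, 696]) cube([1078, 258, 174]);
translate([245, 1620, 870]) cube([1078, 258, 174]);


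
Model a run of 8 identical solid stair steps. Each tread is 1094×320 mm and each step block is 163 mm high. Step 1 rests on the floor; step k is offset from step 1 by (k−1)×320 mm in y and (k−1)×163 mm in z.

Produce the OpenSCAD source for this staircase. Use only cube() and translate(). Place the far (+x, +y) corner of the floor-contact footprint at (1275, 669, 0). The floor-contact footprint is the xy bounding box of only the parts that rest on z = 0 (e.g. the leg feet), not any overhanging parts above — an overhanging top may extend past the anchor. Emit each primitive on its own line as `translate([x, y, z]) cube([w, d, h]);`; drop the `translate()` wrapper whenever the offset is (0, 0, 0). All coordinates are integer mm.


translate([181, 349, 0]) cube([1094, 320, 163]);
translate([181, 669, 163]) cube([1094, 320, 163]);
translate([181, 989, 326]) cube([1094, 320, 163]);
translate([181, 1309, 489]) cube([1094, 320, 163]);
translate([181, 1629, 652]) cube([1094, 320, 163]);
translate([181, 1949, 815]) cube([1094, 320, 163]);
translate([181, 2269, 978]) cube([1094, 320, 163]);
translate([181, 2589, 1141]) cube([1094, 320, 163]);


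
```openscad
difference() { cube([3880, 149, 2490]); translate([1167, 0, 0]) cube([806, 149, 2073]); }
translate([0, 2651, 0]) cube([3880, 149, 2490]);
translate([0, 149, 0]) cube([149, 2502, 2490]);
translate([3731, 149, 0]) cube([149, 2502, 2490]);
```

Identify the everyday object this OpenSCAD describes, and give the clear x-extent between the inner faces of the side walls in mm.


A single room. The interior width is 3582 mm.

Four walls enclosing a rectangle with a door in the front wall — a room. Outside width 3880 minus two 149 mm walls gives 3582 mm.


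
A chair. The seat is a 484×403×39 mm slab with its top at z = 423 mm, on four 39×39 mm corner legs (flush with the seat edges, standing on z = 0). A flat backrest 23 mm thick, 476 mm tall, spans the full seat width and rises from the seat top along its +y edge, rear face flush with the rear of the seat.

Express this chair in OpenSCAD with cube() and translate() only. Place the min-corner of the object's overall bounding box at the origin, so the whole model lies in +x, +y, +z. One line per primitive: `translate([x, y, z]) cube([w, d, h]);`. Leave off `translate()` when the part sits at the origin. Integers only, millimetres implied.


translate([0, 0, 384]) cube([484, 403, 39]);
cube([39, 39, 384]);
translate([445, 0, 0]) cube([39, 39, 384]);
translate([0, 364, 0]) cube([39, 39, 384]);
translate([445, 364, 0]) cube([39, 39, 384]);
translate([0, 380, 423]) cube([484, 23, 476]);


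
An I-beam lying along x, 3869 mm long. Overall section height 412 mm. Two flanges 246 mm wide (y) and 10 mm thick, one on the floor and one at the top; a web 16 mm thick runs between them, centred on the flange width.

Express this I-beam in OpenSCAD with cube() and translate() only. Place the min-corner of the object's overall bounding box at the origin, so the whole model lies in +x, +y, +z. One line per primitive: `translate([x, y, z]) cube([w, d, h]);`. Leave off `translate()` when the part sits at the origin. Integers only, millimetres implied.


cube([3869, 246, 10]);
translate([0, 115, 10]) cube([3869, 16, 392]);
translate([0, 0, 402]) cube([3869, 246, 10]);


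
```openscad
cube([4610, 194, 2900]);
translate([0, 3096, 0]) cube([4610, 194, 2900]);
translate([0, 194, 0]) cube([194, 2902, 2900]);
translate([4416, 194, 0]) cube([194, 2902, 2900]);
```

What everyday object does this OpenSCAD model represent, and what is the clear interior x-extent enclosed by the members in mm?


A house (or room) frame. The interior width is 4222 mm.

Four 2900 mm walls enclosing a rectangle with no floor or roof — a room or house frame. Outside width is 4610 mm and wall thickness is 194 mm, so the interior width is 4610 − 2 × 194 = 4222 mm.


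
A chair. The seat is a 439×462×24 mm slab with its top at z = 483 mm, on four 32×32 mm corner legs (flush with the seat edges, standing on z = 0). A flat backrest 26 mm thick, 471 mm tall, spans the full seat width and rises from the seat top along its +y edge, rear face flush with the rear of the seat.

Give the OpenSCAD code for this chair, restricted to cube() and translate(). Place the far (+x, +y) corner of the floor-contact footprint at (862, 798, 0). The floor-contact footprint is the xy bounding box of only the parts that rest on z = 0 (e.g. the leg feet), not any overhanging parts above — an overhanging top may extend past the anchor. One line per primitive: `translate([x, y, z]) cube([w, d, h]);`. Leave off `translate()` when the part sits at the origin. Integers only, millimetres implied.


// leg_h = 483 - 24 = 459
translate([423, 336, 459]) cube([439, 462, 24]);
translate([423, 336, 0]) cube([32, 32, 459]);
translate([830, 336, 0]) cube([32, 32, 459]);
translate([423, 766, 0]) cube([32, 32, 459]);
translate([830, 766, 0]) cube([32, 32, 459]);
translate([423, 772, 483]) cube([439, 26, 471]);


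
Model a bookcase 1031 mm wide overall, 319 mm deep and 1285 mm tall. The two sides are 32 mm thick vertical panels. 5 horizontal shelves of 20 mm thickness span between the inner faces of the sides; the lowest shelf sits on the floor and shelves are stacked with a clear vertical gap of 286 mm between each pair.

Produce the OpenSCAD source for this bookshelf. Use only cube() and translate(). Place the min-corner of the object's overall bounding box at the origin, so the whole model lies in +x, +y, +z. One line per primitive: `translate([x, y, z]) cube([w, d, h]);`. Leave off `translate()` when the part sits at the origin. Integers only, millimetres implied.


cube([32, 319, 1285]);
translate([999, 0, 0]) cube([32, 319, 1285]);
translate([32, 0, 0]) cube([967, 319, 20]);
translate([32, 0, 306]) cube([967, 319, 20]);
translate([32, 0, 612]) cube([967, 319, 20]);
translate([32, 0, 918]) cube([967, 319, 20]);
translate([32, 0, 1224]) cube([967, 319, 20]);


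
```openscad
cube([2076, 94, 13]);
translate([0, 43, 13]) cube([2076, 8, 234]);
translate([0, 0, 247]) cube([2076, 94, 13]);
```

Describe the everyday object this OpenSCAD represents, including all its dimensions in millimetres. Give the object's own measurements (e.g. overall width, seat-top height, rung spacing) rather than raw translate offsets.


An I-beam lying along x, 2076 mm long. Overall section height 260 mm. Two flanges 94 mm wide (y) and 13 mm thick, one on the floor and one at the top; a web 8 mm thick runs between them, centred on the flange width.
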